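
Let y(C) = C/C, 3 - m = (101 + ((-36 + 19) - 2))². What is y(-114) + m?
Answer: -6720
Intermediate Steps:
m = -6721 (m = 3 - (101 + ((-36 + 19) - 2))² = 3 - (101 + (-17 - 2))² = 3 - (101 - 19)² = 3 - 1*82² = 3 - 1*6724 = 3 - 6724 = -6721)
y(C) = 1
y(-114) + m = 1 - 6721 = -6720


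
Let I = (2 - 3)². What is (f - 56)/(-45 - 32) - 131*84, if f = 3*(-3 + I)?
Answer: -847246/77 ≈ -11003.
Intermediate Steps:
I = 1 (I = (-1)² = 1)
f = -6 (f = 3*(-3 + 1) = 3*(-2) = -6)
(f - 56)/(-45 - 32) - 131*84 = (-6 - 56)/(-45 - 32) - 131*84 = -62/(-77) - 11004 = -62*(-1/77) - 11004 = 62/77 - 11004 = -847246/77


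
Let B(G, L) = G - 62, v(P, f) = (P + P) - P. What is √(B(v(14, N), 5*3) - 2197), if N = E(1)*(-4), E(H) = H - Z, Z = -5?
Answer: I*√2245 ≈ 47.381*I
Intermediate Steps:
E(H) = 5 + H (E(H) = H - 1*(-5) = H + 5 = 5 + H)
N = -24 (N = (5 + 1)*(-4) = 6*(-4) = -24)
v(P, f) = P (v(P, f) = 2*P - P = P)
B(G, L) = -62 + G
√(B(v(14, N), 5*3) - 2197) = √((-62 + 14) - 2197) = √(-48 - 2197) = √(-2245) = I*√2245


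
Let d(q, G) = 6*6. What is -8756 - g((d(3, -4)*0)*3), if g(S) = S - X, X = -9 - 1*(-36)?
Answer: -8729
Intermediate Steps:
d(q, G) = 36
X = 27 (X = -9 + 36 = 27)
g(S) = -27 + S (g(S) = S - 1*27 = S - 27 = -27 + S)
-8756 - g((d(3, -4)*0)*3) = -8756 - (-27 + (36*0)*3) = -8756 - (-27 + 0*3) = -8756 - (-27 + 0) = -8756 - 1*(-27) = -8756 + 27 = -8729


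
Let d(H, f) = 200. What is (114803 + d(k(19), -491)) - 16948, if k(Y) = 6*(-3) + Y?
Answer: 98055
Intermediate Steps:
k(Y) = -18 + Y
(114803 + d(k(19), -491)) - 16948 = (114803 + 200) - 16948 = 115003 - 16948 = 98055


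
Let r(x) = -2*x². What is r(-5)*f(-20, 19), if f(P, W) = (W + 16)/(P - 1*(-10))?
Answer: 175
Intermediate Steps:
f(P, W) = (16 + W)/(10 + P) (f(P, W) = (16 + W)/(P + 10) = (16 + W)/(10 + P))
r(-5)*f(-20, 19) = (-2*(-5)²)*((16 + 19)/(10 - 20)) = (-2*25)*(35/(-10)) = -(-5)*35 = -50*(-7/2) = 175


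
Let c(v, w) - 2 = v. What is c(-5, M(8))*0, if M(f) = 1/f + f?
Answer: 0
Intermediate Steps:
M(f) = f + 1/f
c(v, w) = 2 + v
c(-5, M(8))*0 = (2 - 5)*0 = -3*0 = 0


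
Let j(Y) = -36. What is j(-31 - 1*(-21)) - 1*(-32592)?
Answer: 32556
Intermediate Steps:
j(-31 - 1*(-21)) - 1*(-32592) = -36 - 1*(-32592) = -36 + 32592 = 32556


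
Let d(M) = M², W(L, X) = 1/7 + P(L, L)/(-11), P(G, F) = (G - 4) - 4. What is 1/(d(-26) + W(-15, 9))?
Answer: 77/52224 ≈ 0.0014744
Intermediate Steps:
P(G, F) = -8 + G (P(G, F) = (-4 + G) - 4 = -8 + G)
W(L, X) = 67/77 - L/11 (W(L, X) = 1/7 + (-8 + L)/(-11) = 1*(⅐) + (-8 + L)*(-1/11) = ⅐ + (8/11 - L/11) = 67/77 - L/11)
1/(d(-26) + W(-15, 9)) = 1/((-26)² + (67/77 - 1/11*(-15))) = 1/(676 + (67/77 + 15/11)) = 1/(676 + 172/77) = 1/(52224/77) = 77/52224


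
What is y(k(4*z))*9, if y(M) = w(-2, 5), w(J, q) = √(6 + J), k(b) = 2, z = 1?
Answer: 18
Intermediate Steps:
y(M) = 2 (y(M) = √(6 - 2) = √4 = 2)
y(k(4*z))*9 = 2*9 = 18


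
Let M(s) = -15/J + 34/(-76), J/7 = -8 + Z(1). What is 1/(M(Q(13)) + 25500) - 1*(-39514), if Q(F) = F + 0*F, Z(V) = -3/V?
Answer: 2948228884080/74612261 ≈ 39514.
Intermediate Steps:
J = -77 (J = 7*(-8 - 3/1) = 7*(-8 - 3*1) = 7*(-8 - 3) = 7*(-11) = -77)
Q(F) = F (Q(F) = F + 0 = F)
M(s) = -739/2926 (M(s) = -15/(-77) + 34/(-76) = -15*(-1/77) + 34*(-1/76) = 15/77 - 17/38 = -739/2926)
1/(M(Q(13)) + 25500) - 1*(-39514) = 1/(-739/2926 + 25500) - 1*(-39514) = 1/(74612261/2926) + 39514 = 2926/74612261 + 39514 = 2948228884080/74612261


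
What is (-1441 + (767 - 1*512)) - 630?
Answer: -1816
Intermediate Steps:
(-1441 + (767 - 1*512)) - 630 = (-1441 + (767 - 512)) - 630 = (-1441 + 255) - 630 = -1186 - 630 = -1816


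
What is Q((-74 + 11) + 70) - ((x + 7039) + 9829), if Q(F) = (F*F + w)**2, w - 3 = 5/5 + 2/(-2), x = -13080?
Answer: -1084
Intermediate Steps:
w = 3 (w = 3 + (5/5 + 2/(-2)) = 3 + (5*(1/5) + 2*(-1/2)) = 3 + (1 - 1) = 3 + 0 = 3)
Q(F) = (3 + F**2)**2 (Q(F) = (F*F + 3)**2 = (F**2 + 3)**2 = (3 + F**2)**2)
Q((-74 + 11) + 70) - ((x + 7039) + 9829) = (3 + ((-74 + 11) + 70)**2)**2 - ((-13080 + 7039) + 9829) = (3 + (-63 + 70)**2)**2 - (-6041 + 9829) = (3 + 7**2)**2 - 1*3788 = (3 + 49)**2 - 3788 = 52**2 - 3788 = 2704 - 3788 = -1084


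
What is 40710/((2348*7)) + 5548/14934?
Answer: 9199343/3229674 ≈ 2.8484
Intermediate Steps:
40710/((2348*7)) + 5548/14934 = 40710/16436 + 5548*(1/14934) = 40710*(1/16436) + 146/393 = 20355/8218 + 146/393 = 9199343/3229674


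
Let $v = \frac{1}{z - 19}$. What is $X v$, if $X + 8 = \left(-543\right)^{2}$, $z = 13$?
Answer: $- \frac{294841}{6} \approx -49140.0$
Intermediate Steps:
$v = - \frac{1}{6}$ ($v = \frac{1}{13 - 19} = \frac{1}{-6} = - \frac{1}{6} \approx -0.16667$)
$X = 294841$ ($X = -8 + \left(-543\right)^{2} = -8 + 294849 = 294841$)
$X v = 294841 \left(- \frac{1}{6}\right) = - \frac{294841}{6}$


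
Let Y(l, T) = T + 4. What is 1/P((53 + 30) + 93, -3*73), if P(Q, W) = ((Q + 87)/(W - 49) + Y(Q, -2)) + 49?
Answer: 268/13405 ≈ 0.019993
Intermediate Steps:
Y(l, T) = 4 + T
P(Q, W) = 51 + (87 + Q)/(-49 + W) (P(Q, W) = ((Q + 87)/(W - 49) + (4 - 2)) + 49 = ((87 + Q)/(-49 + W) + 2) + 49 = (2 + (87 + Q)/(-49 + W)) + 49 = 51 + (87 + Q)/(-49 + W))
1/P((53 + 30) + 93, -3*73) = 1/((-2412 + ((53 + 30) + 93) + 51*(-3*73))/(-49 - 3*73)) = 1/((-2412 + (83 + 93) + 51*(-219))/(-49 - 219)) = 1/((-2412 + 176 - 11169)/(-268)) = 1/(-1/268*(-13405)) = 1/(13405/268) = 268/13405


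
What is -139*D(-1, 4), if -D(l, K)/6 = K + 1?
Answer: 4170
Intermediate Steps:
D(l, K) = -6 - 6*K (D(l, K) = -6*(K + 1) = -6*(1 + K) = -6 - 6*K)
-139*D(-1, 4) = -139*(-6 - 6*4) = -139*(-6 - 24) = -139*(-30) = 4170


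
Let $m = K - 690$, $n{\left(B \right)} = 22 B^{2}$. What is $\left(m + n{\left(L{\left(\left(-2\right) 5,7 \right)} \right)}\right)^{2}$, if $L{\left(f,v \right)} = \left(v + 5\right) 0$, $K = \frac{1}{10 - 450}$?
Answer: $\frac{92173567201}{193600} \approx 4.761 \cdot 10^{5}$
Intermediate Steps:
$K = - \frac{1}{440}$ ($K = \frac{1}{-440} = - \frac{1}{440} \approx -0.0022727$)
$L{\left(f,v \right)} = 0$ ($L{\left(f,v \right)} = \left(5 + v\right) 0 = 0$)
$m = - \frac{303601}{440}$ ($m = - \frac{1}{440} - 690 = - \frac{303601}{440} \approx -690.0$)
$\left(m + n{\left(L{\left(\left(-2\right) 5,7 \right)} \right)}\right)^{2} = \left(- \frac{303601}{440} + 22 \cdot 0^{2}\right)^{2} = \left(- \frac{303601}{440} + 22 \cdot 0\right)^{2} = \left(- \frac{303601}{440} + 0\right)^{2} = \left(- \frac{303601}{440}\right)^{2} = \frac{92173567201}{193600}$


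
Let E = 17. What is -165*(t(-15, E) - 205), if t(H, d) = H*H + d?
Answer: -6105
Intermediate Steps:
t(H, d) = d + H**2 (t(H, d) = H**2 + d = d + H**2)
-165*(t(-15, E) - 205) = -165*((17 + (-15)**2) - 205) = -165*((17 + 225) - 205) = -165*(242 - 205) = -165*37 = -6105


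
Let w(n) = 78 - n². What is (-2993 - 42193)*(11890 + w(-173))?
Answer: 811585746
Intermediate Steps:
(-2993 - 42193)*(11890 + w(-173)) = (-2993 - 42193)*(11890 + (78 - 1*(-173)²)) = -45186*(11890 + (78 - 1*29929)) = -45186*(11890 + (78 - 29929)) = -45186*(11890 - 29851) = -45186*(-17961) = 811585746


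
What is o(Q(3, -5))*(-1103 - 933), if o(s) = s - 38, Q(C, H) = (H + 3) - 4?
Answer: 89584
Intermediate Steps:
Q(C, H) = -1 + H (Q(C, H) = (3 + H) - 4 = -1 + H)
o(s) = -38 + s
o(Q(3, -5))*(-1103 - 933) = (-38 + (-1 - 5))*(-1103 - 933) = (-38 - 6)*(-2036) = -44*(-2036) = 89584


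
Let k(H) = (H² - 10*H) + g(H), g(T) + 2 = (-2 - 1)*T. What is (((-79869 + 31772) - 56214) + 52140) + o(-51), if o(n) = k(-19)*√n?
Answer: -52171 + 606*I*√51 ≈ -52171.0 + 4327.7*I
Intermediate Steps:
g(T) = -2 - 3*T (g(T) = -2 + (-2 - 1)*T = -2 - 3*T)
k(H) = -2 + H² - 13*H (k(H) = (H² - 10*H) + (-2 - 3*H) = -2 + H² - 13*H)
o(n) = 606*√n (o(n) = (-2 + (-19)² - 13*(-19))*√n = (-2 + 361 + 247)*√n = 606*√n)
(((-79869 + 31772) - 56214) + 52140) + o(-51) = (((-79869 + 31772) - 56214) + 52140) + 606*√(-51) = ((-48097 - 56214) + 52140) + 606*(I*√51) = (-104311 + 52140) + 606*I*√51 = -52171 + 606*I*√51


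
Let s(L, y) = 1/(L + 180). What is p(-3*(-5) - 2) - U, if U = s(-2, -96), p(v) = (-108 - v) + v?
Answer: -19225/178 ≈ -108.01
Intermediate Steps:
s(L, y) = 1/(180 + L)
p(v) = -108
U = 1/178 (U = 1/(180 - 2) = 1/178 ≈ 0.0056180)
p(-3*(-5) - 2) - U = -108 - 1*1/178 = -108 - 1/178 = -19225/178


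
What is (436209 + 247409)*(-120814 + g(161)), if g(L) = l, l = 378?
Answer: -82332217448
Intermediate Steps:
g(L) = 378
(436209 + 247409)*(-120814 + g(161)) = (436209 + 247409)*(-120814 + 378) = 683618*(-120436) = -82332217448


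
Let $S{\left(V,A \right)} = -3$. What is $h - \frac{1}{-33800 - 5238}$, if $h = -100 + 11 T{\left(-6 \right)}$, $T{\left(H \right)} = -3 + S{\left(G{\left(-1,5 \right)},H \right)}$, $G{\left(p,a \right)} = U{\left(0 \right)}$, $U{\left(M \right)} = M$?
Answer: $- \frac{6480307}{39038} \approx -166.0$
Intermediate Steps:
$G{\left(p,a \right)} = 0$
$T{\left(H \right)} = -6$ ($T{\left(H \right)} = -3 - 3 = -6$)
$h = -166$ ($h = -100 + 11 \left(-6\right) = -100 - 66 = -166$)
$h - \frac{1}{-33800 - 5238} = -166 - \frac{1}{-33800 - 5238} = -166 - \frac{1}{-39038} = -166 - - \frac{1}{39038} = -166 + \frac{1}{39038} = - \frac{6480307}{39038}$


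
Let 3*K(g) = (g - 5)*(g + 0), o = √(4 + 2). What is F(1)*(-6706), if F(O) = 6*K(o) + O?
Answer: -87178 + 67060*√6 ≈ 77085.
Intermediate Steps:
o = √6 ≈ 2.4495
K(g) = g*(-5 + g)/3 (K(g) = ((g - 5)*(g + 0))/3 = ((-5 + g)*g)/3 = (g*(-5 + g))/3 = g*(-5 + g)/3)
F(O) = O + 2*√6*(-5 + √6) (F(O) = 6*(√6*(-5 + √6)/3) + O = 2*√6*(-5 + √6) + O = O + 2*√6*(-5 + √6))
F(1)*(-6706) = (12 + 1 - 10*√6)*(-6706) = (13 - 10*√6)*(-6706) = -87178 + 67060*√6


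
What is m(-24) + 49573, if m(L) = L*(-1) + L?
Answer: 49573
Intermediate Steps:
m(L) = 0 (m(L) = -L + L = 0)
m(-24) + 49573 = 0 + 49573 = 49573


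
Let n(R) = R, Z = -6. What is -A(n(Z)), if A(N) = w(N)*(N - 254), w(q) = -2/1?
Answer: -520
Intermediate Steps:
w(q) = -2 (w(q) = -2*1 = -2)
A(N) = 508 - 2*N (A(N) = -2*(N - 254) = -2*(-254 + N) = 508 - 2*N)
-A(n(Z)) = -(508 - 2*(-6)) = -(508 + 12) = -1*520 = -520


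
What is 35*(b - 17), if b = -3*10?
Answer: -1645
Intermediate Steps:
b = -30
35*(b - 17) = 35*(-30 - 17) = 35*(-47) = -1645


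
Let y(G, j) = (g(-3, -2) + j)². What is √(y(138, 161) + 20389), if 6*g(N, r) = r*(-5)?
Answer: 7*√8605/3 ≈ 216.45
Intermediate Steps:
g(N, r) = -5*r/6 (g(N, r) = (r*(-5))/6 = (-5*r)/6 = -5*r/6)
y(G, j) = (5/3 + j)² (y(G, j) = (-⅚*(-2) + j)² = (5/3 + j)²)
√(y(138, 161) + 20389) = √((5 + 3*161)²/9 + 20389) = √((5 + 483)²/9 + 20389) = √((⅑)*488² + 20389) = √((⅑)*238144 + 20389) = √(238144/9 + 20389) = √(421645/9) = 7*√8605/3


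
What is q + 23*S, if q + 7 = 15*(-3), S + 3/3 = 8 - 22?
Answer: -397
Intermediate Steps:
S = -15 (S = -1 + (8 - 22) = -1 - 14 = -15)
q = -52 (q = -7 + 15*(-3) = -7 - 45 = -52)
q + 23*S = -52 + 23*(-15) = -52 - 345 = -397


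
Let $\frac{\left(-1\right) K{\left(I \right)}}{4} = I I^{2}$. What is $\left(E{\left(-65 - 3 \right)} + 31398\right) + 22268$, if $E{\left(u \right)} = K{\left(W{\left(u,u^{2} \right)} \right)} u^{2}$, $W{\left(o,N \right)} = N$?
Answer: $-1828652958559838$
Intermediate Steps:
$K{\left(I \right)} = - 4 I^{3}$ ($K{\left(I \right)} = - 4 I I^{2} = - 4 I^{3}$)
$E{\left(u \right)} = - 4 u^{8}$ ($E{\left(u \right)} = - 4 \left(u^{2}\right)^{3} u^{2} = - 4 u^{6} u^{2} = - 4 u^{8}$)
$\left(E{\left(-65 - 3 \right)} + 31398\right) + 22268 = \left(- 4 \left(-65 - 3\right)^{8} + 31398\right) + 22268 = \left(- 4 \left(-68\right)^{8} + 31398\right) + 22268 = \left(\left(-4\right) 457163239653376 + 31398\right) + 22268 = \left(-1828652958613504 + 31398\right) + 22268 = -1828652958582106 + 22268 = -1828652958559838$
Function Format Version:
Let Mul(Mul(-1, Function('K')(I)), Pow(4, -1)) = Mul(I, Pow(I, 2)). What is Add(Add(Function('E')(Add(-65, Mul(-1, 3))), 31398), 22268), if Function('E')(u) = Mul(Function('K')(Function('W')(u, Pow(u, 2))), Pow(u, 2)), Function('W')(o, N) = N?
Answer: -1828652958559838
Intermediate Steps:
Function('K')(I) = Mul(-4, Pow(I, 3)) (Function('K')(I) = Mul(-4, Mul(I, Pow(I, 2))) = Mul(-4, Pow(I, 3)))
Function('E')(u) = Mul(-4, Pow(u, 8)) (Function('E')(u) = Mul(Mul(-4, Pow(Pow(u, 2), 3)), Pow(u, 2)) = Mul(Mul(-4, Pow(u, 6)), Pow(u, 2)) = Mul(-4, Pow(u, 8)))
Add(Add(Function('E')(Add(-65, Mul(-1, 3))), 31398), 22268) = Add(Add(Mul(-4, Pow(Add(-65, Mul(-1, 3)), 8)), 31398), 22268) = Add(Add(Mul(-4, Pow(Add(-65, -3), 8)), 31398), 22268) = Add(Add(Mul(-4, Pow(-68, 8)), 31398), 22268) = Add(Add(Mul(-4, 457163239653376), 31398), 22268) = Add(Add(-1828652958613504, 31398), 22268) = Add(-1828652958582106, 22268) = -1828652958559838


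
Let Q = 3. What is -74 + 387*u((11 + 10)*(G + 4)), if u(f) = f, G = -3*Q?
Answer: -40709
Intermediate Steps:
G = -9 (G = -3*3 = -9)
-74 + 387*u((11 + 10)*(G + 4)) = -74 + 387*((11 + 10)*(-9 + 4)) = -74 + 387*(21*(-5)) = -74 + 387*(-105) = -74 - 40635 = -40709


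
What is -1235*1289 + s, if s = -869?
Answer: -1592784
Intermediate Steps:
-1235*1289 + s = -1235*1289 - 869 = -1591915 - 869 = -1592784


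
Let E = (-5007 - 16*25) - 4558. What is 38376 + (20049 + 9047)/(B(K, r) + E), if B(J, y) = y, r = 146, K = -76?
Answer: 376784848/9819 ≈ 38373.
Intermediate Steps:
E = -9965 (E = (-5007 - 400) - 4558 = -5407 - 4558 = -9965)
38376 + (20049 + 9047)/(B(K, r) + E) = 38376 + (20049 + 9047)/(146 - 9965) = 38376 + 29096/(-9819) = 38376 + 29096*(-1/9819) = 38376 - 29096/9819 = 376784848/9819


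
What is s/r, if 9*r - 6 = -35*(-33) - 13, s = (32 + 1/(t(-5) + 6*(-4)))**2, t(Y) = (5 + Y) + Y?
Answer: 7733961/965468 ≈ 8.0106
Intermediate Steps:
t(Y) = 5 + 2*Y
s = 859329/841 (s = (32 + 1/((5 + 2*(-5)) + 6*(-4)))**2 = (32 + 1/((5 - 10) - 24))**2 = (32 + 1/(-5 - 24))**2 = (32 + 1/(-29))**2 = (32 - 1/29)**2 = (927/29)**2 = 859329/841 ≈ 1021.8)
r = 1148/9 (r = 2/3 + (-35*(-33) - 13)/9 = 2/3 + (1155 - 13)/9 = 2/3 + (1/9)*1142 = 2/3 + 1142/9 = 1148/9 ≈ 127.56)
s/r = 859329/(841*(1148/9)) = (859329/841)*(9/1148) = 7733961/965468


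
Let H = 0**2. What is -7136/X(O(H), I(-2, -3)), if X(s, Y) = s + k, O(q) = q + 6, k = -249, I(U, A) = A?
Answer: 7136/243 ≈ 29.366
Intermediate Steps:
H = 0
O(q) = 6 + q
X(s, Y) = -249 + s (X(s, Y) = s - 249 = -249 + s)
-7136/X(O(H), I(-2, -3)) = -7136/(-249 + (6 + 0)) = -7136/(-249 + 6) = -7136/(-243) = -7136*(-1/243) = 7136/243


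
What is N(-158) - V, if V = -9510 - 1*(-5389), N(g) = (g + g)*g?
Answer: 54049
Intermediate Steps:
N(g) = 2*g**2 (N(g) = (2*g)*g = 2*g**2)
V = -4121 (V = -9510 + 5389 = -4121)
N(-158) - V = 2*(-158)**2 - 1*(-4121) = 2*24964 + 4121 = 49928 + 4121 = 54049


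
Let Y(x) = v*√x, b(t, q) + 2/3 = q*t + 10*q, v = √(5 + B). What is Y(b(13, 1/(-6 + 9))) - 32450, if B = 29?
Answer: -32450 + √238 ≈ -32435.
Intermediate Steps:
v = √34 (v = √(5 + 29) = √34 ≈ 5.8309)
b(t, q) = -⅔ + 10*q + q*t (b(t, q) = -⅔ + (q*t + 10*q) = -⅔ + (10*q + q*t) = -⅔ + 10*q + q*t)
Y(x) = √34*√x
Y(b(13, 1/(-6 + 9))) - 32450 = √34*√(-⅔ + 10/(-6 + 9) + 13/(-6 + 9)) - 32450 = √34*√(-⅔ + 10/3 + 13/3) - 32450 = √34*√7 - 32450 = √238 - 32450 = -32450 + √238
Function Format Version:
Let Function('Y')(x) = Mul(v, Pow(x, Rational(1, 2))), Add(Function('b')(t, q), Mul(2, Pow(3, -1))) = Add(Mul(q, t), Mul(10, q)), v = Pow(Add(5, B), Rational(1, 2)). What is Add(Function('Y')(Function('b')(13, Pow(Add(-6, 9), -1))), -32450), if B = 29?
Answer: Add(-32450, Pow(238, Rational(1, 2))) ≈ -32435.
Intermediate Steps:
v = Pow(34, Rational(1, 2)) (v = Pow(Add(5, 29), Rational(1, 2)) = Pow(34, Rational(1, 2)) ≈ 5.8309)
Function('b')(t, q) = Add(Rational(-2, 3), Mul(10, q), Mul(q, t)) (Function('b')(t, q) = Add(Rational(-2, 3), Add(Mul(q, t), Mul(10, q))) = Add(Rational(-2, 3), Add(Mul(10, q), Mul(q, t))) = Add(Rational(-2, 3), Mul(10, q), Mul(q, t)))
Function('Y')(x) = Mul(Pow(34, Rational(1, 2)), Pow(x, Rational(1, 2)))
Add(Function('Y')(Function('b')(13, Pow(Add(-6, 9), -1))), -32450) = Add(Mul(Pow(34, Rational(1, 2)), Pow(Add(Rational(-2, 3), Mul(10, Pow(Add(-6, 9), -1)), Mul(Pow(Add(-6, 9), -1), 13)), Rational(1, 2))), -32450) = Add(Mul(Pow(34, Rational(1, 2)), Pow(Add(Rational(-2, 3), Mul(10, Pow(3, -1)), Mul(Pow(3, -1), 13)), Rational(1, 2))), -32450) = Add(Mul(Pow(34, Rational(1, 2)), Pow(Add(Rational(-2, 3), Mul(10, Rational(1, 3)), Mul(Rational(1, 3), 13)), Rational(1, 2))), -32450) = Add(Mul(Pow(34, Rational(1, 2)), Pow(Add(Rational(-2, 3), Rational(10, 3), Rational(13, 3)), Rational(1, 2))), -32450) = Add(Mul(Pow(34, Rational(1, 2)), Pow(7, Rational(1, 2))), -32450) = Add(Pow(238, Rational(1, 2)), -32450) = Add(-32450, Pow(238, Rational(1, 2)))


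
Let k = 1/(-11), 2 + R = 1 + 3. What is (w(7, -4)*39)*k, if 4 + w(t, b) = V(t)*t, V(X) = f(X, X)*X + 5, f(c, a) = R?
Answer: -5031/11 ≈ -457.36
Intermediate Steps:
R = 2 (R = -2 + (1 + 3) = -2 + 4 = 2)
f(c, a) = 2
V(X) = 5 + 2*X (V(X) = 2*X + 5 = 5 + 2*X)
k = -1/11 ≈ -0.090909
w(t, b) = -4 + t*(5 + 2*t) (w(t, b) = -4 + (5 + 2*t)*t = -4 + t*(5 + 2*t))
(w(7, -4)*39)*k = ((-4 + 7*(5 + 2*7))*39)*(-1/11) = ((-4 + 7*(5 + 14))*39)*(-1/11) = ((-4 + 7*19)*39)*(-1/11) = ((-4 + 133)*39)*(-1/11) = (129*39)*(-1/11) = 5031*(-1/11) = -5031/11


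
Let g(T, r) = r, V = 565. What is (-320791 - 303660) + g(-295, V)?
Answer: -623886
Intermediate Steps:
(-320791 - 303660) + g(-295, V) = (-320791 - 303660) + 565 = -624451 + 565 = -623886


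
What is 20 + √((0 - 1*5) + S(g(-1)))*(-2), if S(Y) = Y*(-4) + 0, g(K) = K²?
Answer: 20 - 6*I ≈ 20.0 - 6.0*I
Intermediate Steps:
S(Y) = -4*Y (S(Y) = -4*Y + 0 = -4*Y)
20 + √((0 - 1*5) + S(g(-1)))*(-2) = 20 + √((0 - 1*5) - 4*(-1)²)*(-2) = 20 + √((0 - 5) - 4*1)*(-2) = 20 + √(-5 - 4)*(-2) = 20 + √(-9)*(-2) = 20 + (3*I)*(-2) = 20 - 6*I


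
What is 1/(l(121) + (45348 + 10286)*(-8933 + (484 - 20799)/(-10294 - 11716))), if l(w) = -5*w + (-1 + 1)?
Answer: -2201/1093738038056 ≈ -2.0124e-9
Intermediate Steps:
l(w) = -5*w (l(w) = -5*w + 0 = -5*w)
1/(l(121) + (45348 + 10286)*(-8933 + (484 - 20799)/(-10294 - 11716))) = 1/(-5*121 + (45348 + 10286)*(-8933 + (484 - 20799)/(-10294 - 11716))) = 1/(-605 + 55634*(-8933 - 20315/(-22010))) = 1/(-605 + 55634*(-8933 - 20315*(-1/22010))) = 1/(-605 + 55634*(-8933 + 4063/4402)) = 1/(-605 + 55634*(-39319003/4402)) = 1/(-605 - 1093736706451/2201) = 1/(-1093738038056/2201) = -2201/1093738038056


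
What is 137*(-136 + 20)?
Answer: -15892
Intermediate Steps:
137*(-136 + 20) = 137*(-116) = -15892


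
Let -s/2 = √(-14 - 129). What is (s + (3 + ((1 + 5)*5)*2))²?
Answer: 3397 - 252*I*√143 ≈ 3397.0 - 3013.5*I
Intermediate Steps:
s = -2*I*√143 (s = -2*√(-14 - 129) = -2*I*√143 ≈ -23.917*I)
(s + (3 + ((1 + 5)*5)*2))² = (-2*I*√143 + (3 + ((1 + 5)*5)*2))² = (-2*I*√143 + (3 + (6*5)*2))² = (-2*I*√143 + (3 + 30*2))² = (-2*I*√143 + (3 + 60))² = (-2*I*√143 + 63)² = (63 - 2*I*√143)²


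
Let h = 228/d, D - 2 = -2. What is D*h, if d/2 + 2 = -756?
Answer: 0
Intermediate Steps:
D = 0 (D = 2 - 2 = 0)
d = -1516 (d = -4 + 2*(-756) = -4 - 1512 = -1516)
h = -57/379 (h = 228/(-1516) = 228*(-1/1516) = -57/379 ≈ -0.15040)
D*h = 0*(-57/379) = 0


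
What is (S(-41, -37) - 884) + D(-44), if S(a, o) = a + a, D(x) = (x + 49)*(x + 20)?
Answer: -1086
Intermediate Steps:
D(x) = (20 + x)*(49 + x) (D(x) = (49 + x)*(20 + x) = (20 + x)*(49 + x))
S(a, o) = 2*a
(S(-41, -37) - 884) + D(-44) = (2*(-41) - 884) + (980 + (-44)**2 + 69*(-44)) = (-82 - 884) + (980 + 1936 - 3036) = -966 - 120 = -1086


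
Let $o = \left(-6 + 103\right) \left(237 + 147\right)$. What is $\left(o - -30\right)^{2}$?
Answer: $1389649284$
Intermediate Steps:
$o = 37248$ ($o = 97 \cdot 384 = 37248$)
$\left(o - -30\right)^{2} = \left(37248 - -30\right)^{2} = \left(37248 + 30\right)^{2} = 37278^{2} = 1389649284$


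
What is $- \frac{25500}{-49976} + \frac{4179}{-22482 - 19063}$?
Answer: $\frac{30376707}{74151890} \approx 0.40966$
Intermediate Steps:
$- \frac{25500}{-49976} + \frac{4179}{-22482 - 19063} = \left(-25500\right) \left(- \frac{1}{49976}\right) + \frac{4179}{-41545} = \frac{6375}{12494} + 4179 \left(- \frac{1}{41545}\right) = \frac{6375}{12494} - \frac{597}{5935} = \frac{30376707}{74151890}$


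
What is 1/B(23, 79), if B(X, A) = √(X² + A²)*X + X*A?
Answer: -79/12167 + √6770/12167 ≈ 0.00026958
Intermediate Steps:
B(X, A) = A*X + X*√(A² + X²) (B(X, A) = √(A² + X²)*X + A*X = X*√(A² + X²) + A*X = A*X + X*√(A² + X²))
1/B(23, 79) = 1/(23*(79 + √(79² + 23²))) = 1/(23*(79 + √(6241 + 529))) = 1/(23*(79 + √6770)) = 1/(1817 + 23*√6770)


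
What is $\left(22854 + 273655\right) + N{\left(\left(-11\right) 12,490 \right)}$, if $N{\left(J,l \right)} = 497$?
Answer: $297006$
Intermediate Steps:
$\left(22854 + 273655\right) + N{\left(\left(-11\right) 12,490 \right)} = \left(22854 + 273655\right) + 497 = 296509 + 497 = 297006$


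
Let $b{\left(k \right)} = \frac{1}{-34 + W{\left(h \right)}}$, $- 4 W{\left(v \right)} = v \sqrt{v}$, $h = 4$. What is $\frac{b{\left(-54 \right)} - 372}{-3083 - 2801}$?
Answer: $\frac{13393}{211824} \approx 0.063227$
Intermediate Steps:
$W{\left(v \right)} = - \frac{v^{\frac{3}{2}}}{4}$ ($W{\left(v \right)} = - \frac{v \sqrt{v}}{4} = - \frac{v^{\frac{3}{2}}}{4}$)
$b{\left(k \right)} = - \frac{1}{36}$ ($b{\left(k \right)} = \frac{1}{-34 - \frac{4^{\frac{3}{2}}}{4}} = \frac{1}{-34 - 2} = \frac{1}{-36} = - \frac{1}{36}$)
$\frac{b{\left(-54 \right)} - 372}{-3083 - 2801} = \frac{- \frac{1}{36} - 372}{-3083 - 2801} = - \frac{13393}{36 \left(-5884\right)} = \left(- \frac{13393}{36}\right) \left(- \frac{1}{5884}\right) = \frac{13393}{211824}$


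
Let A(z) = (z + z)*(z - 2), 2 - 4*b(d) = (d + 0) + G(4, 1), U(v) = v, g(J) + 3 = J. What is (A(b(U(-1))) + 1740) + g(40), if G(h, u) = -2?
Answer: 14201/8 ≈ 1775.1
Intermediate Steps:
g(J) = -3 + J
b(d) = 1 - d/4 (b(d) = 1/2 - ((d + 0) - 2)/4 = 1/2 - (d - 2)/4 = 1/2 - (-2 + d)/4 = 1/2 + (1/2 - d/4) = 1 - d/4)
A(z) = 2*z*(-2 + z) (A(z) = (2*z)*(-2 + z) = 2*z*(-2 + z))
(A(b(U(-1))) + 1740) + g(40) = (2*(1 - 1/4*(-1))*(-2 + (1 - 1/4*(-1))) + 1740) + (-3 + 40) = (2*(1 + 1/4)*(-2 + (1 + 1/4)) + 1740) + 37 = (2*(5/4)*(-2 + 5/4) + 1740) + 37 = (2*(5/4)*(-3/4) + 1740) + 37 = (-15/8 + 1740) + 37 = 13905/8 + 37 = 14201/8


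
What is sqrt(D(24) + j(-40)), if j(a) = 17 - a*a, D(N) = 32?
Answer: I*sqrt(1551) ≈ 39.383*I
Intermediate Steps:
j(a) = 17 - a**2
sqrt(D(24) + j(-40)) = sqrt(32 + (17 - 1*(-40)**2)) = sqrt(32 + (17 - 1*1600)) = sqrt(32 + (17 - 1600)) = sqrt(32 - 1583) = sqrt(-1551) = I*sqrt(1551)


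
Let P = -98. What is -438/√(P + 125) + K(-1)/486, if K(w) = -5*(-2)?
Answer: 5/243 - 146*√3/3 ≈ -84.273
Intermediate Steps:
K(w) = 10
-438/√(P + 125) + K(-1)/486 = -438/√(-98 + 125) + 10/486 = -438*√3/9 + 10*(1/486) = -438*√3/9 + 5/243 = -146*√3/3 + 5/243 = 5/243 - 146*√3/3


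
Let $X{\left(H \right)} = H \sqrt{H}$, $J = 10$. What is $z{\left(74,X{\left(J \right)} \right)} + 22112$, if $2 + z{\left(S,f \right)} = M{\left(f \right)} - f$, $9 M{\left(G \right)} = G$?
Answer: $22110 - \frac{80 \sqrt{10}}{9} \approx 22082.0$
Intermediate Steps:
$M{\left(G \right)} = \frac{G}{9}$
$X{\left(H \right)} = H^{\frac{3}{2}}$
$z{\left(S,f \right)} = -2 - \frac{8 f}{9}$ ($z{\left(S,f \right)} = -2 + \left(\frac{f}{9} - f\right) = -2 - \frac{8 f}{9}$)
$z{\left(74,X{\left(J \right)} \right)} + 22112 = \left(-2 - \frac{8 \cdot 10^{\frac{3}{2}}}{9}\right) + 22112 = \left(-2 - \frac{8 \cdot 10 \sqrt{10}}{9}\right) + 22112 = \left(-2 - \frac{80 \sqrt{10}}{9}\right) + 22112 = 22110 - \frac{80 \sqrt{10}}{9}$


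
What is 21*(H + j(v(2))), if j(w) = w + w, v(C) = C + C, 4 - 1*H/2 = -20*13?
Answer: 11256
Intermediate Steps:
H = 528 (H = 8 - (-40)*13 = 8 - 2*(-260) = 8 + 520 = 528)
v(C) = 2*C
j(w) = 2*w
21*(H + j(v(2))) = 21*(528 + 2*(2*2)) = 21*(528 + 2*4) = 21*(528 + 8) = 21*536 = 11256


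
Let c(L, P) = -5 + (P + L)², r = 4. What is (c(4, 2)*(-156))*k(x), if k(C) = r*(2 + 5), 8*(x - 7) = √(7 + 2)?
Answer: -135408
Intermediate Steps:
x = 59/8 (x = 7 + √(7 + 2)/8 = 7 + √9/8 = 7 + (⅛)*3 = 7 + 3/8 = 59/8 ≈ 7.3750)
k(C) = 28 (k(C) = 4*(2 + 5) = 4*7 = 28)
c(L, P) = -5 + (L + P)²
(c(4, 2)*(-156))*k(x) = ((-5 + (4 + 2)²)*(-156))*28 = ((-5 + 6²)*(-156))*28 = ((-5 + 36)*(-156))*28 = (31*(-156))*28 = -4836*28 = -135408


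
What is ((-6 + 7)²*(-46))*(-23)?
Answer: 1058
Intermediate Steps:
((-6 + 7)²*(-46))*(-23) = (1²*(-46))*(-23) = (1*(-46))*(-23) = -46*(-23) = 1058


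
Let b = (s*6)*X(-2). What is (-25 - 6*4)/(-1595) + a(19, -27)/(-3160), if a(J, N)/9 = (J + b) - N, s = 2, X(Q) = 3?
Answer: -102227/504020 ≈ -0.20282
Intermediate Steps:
b = 36 (b = (2*6)*3 = 12*3 = 36)
a(J, N) = 324 - 9*N + 9*J (a(J, N) = 9*((J + 36) - N) = 9*((36 + J) - N) = 9*(36 + J - N) = 324 - 9*N + 9*J)
(-25 - 6*4)/(-1595) + a(19, -27)/(-3160) = (-25 - 6*4)/(-1595) + (324 - 9*(-27) + 9*19)/(-3160) = (-25 - 24)*(-1/1595) + (324 + 243 + 171)*(-1/3160) = -49*(-1/1595) + 738*(-1/3160) = 49/1595 - 369/1580 = -102227/504020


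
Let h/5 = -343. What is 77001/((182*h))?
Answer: -77001/312130 ≈ -0.24670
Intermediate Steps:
h = -1715 (h = 5*(-343) = -1715)
77001/((182*h)) = 77001/((182*(-1715))) = 77001/(-312130) = 77001*(-1/312130) = -77001/312130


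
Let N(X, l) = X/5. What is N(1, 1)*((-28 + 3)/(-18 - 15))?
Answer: 5/33 ≈ 0.15152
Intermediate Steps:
N(X, l) = X/5 (N(X, l) = X*(⅕) = X/5)
N(1, 1)*((-28 + 3)/(-18 - 15)) = ((⅕)*1)*((-28 + 3)/(-18 - 15)) = (-25/(-33))/5 = (-25*(-1/33))/5 = (⅕)*(25/33) = 5/33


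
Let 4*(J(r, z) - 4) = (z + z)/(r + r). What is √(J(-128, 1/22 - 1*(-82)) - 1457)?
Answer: I*√180052367/352 ≈ 38.12*I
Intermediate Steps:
J(r, z) = 4 + z/(4*r) (J(r, z) = 4 + ((z + z)/(r + r))/4 = 4 + ((2*z)/((2*r)))/4 = 4 + ((2*z)*(1/(2*r)))/4 = 4 + (z/r)/4 = 4 + z/(4*r))
√(J(-128, 1/22 - 1*(-82)) - 1457) = √((4 + (¼)*(1/22 - 1*(-82))/(-128)) - 1457) = √((4 + (¼)*(1/22 + 82)*(-1/128)) - 1457) = √((4 + (¼)*(1805/22)*(-1/128)) - 1457) = √((4 - 1805/11264) - 1457) = √(43251/11264 - 1457) = √(-16368397/11264) = I*√180052367/352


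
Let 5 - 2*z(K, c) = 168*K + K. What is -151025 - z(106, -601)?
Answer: -284141/2 ≈ -1.4207e+5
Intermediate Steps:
z(K, c) = 5/2 - 169*K/2 (z(K, c) = 5/2 - (168*K + K)/2 = 5/2 - 169*K/2)
-151025 - z(106, -601) = -151025 - (5/2 - 169/2*106) = -151025 - (5/2 - 8957) = -151025 - 1*(-17909/2) = -151025 + 17909/2 = -284141/2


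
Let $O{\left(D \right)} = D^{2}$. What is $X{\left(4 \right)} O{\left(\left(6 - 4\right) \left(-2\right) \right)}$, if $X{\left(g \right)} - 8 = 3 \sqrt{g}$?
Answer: $224$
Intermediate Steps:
$X{\left(g \right)} = 8 + 3 \sqrt{g}$
$X{\left(4 \right)} O{\left(\left(6 - 4\right) \left(-2\right) \right)} = \left(8 + 3 \sqrt{4}\right) \left(\left(6 - 4\right) \left(-2\right)\right)^{2} = \left(8 + 3 \cdot 2\right) \left(2 \left(-2\right)\right)^{2} = \left(8 + 6\right) \left(-4\right)^{2} = 14 \cdot 16 = 224$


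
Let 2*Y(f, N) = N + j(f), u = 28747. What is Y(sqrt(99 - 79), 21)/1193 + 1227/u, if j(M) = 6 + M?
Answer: 3703791/68590342 + sqrt(5)/1193 ≈ 0.055873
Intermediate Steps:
Y(f, N) = 3 + N/2 + f/2 (Y(f, N) = (N + (6 + f))/2 = (6 + N + f)/2 = 3 + N/2 + f/2)
Y(sqrt(99 - 79), 21)/1193 + 1227/u = (3 + (1/2)*21 + sqrt(99 - 79)/2)/1193 + 1227/28747 = (3 + 21/2 + sqrt(20)/2)*(1/1193) + 1227*(1/28747) = (3 + 21/2 + (2*sqrt(5))/2)*(1/1193) + 1227/28747 = (3 + 21/2 + sqrt(5))*(1/1193) + 1227/28747 = (27/2 + sqrt(5))*(1/1193) + 1227/28747 = (27/2386 + sqrt(5)/1193) + 1227/28747 = 3703791/68590342 + sqrt(5)/1193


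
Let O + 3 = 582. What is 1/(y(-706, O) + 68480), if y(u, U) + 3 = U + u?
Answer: 1/68350 ≈ 1.4631e-5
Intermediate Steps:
O = 579 (O = -3 + 582 = 579)
y(u, U) = -3 + U + u (y(u, U) = -3 + (U + u) = -3 + U + u)
1/(y(-706, O) + 68480) = 1/((-3 + 579 - 706) + 68480) = 1/(-130 + 68480) = 1/68350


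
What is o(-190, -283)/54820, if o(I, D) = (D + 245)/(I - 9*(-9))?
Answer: 19/2987690 ≈ 6.3594e-6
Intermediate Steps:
o(I, D) = (245 + D)/(81 + I) (o(I, D) = (245 + D)/(I + 81) = (245 + D)/(81 + I))
o(-190, -283)/54820 = ((245 - 283)/(81 - 190))/54820 = (-38/(-109))*(1/54820) = -1/109*(-38)*(1/54820) = (38/109)*(1/54820) = 19/2987690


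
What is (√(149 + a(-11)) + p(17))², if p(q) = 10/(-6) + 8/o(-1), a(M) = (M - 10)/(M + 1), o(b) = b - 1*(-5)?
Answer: 13609/90 + √15110/15 ≈ 159.41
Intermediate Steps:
o(b) = 5 + b (o(b) = b + 5 = 5 + b)
a(M) = (-10 + M)/(1 + M)
p(q) = ⅓ (p(q) = 10/(-6) + 8/(5 - 1) = 10*(-⅙) + 8/4 = -5/3 + 8*(¼) = -5/3 + 2 = ⅓)
(√(149 + a(-11)) + p(17))² = (√(149 + (-10 - 11)/(1 - 11)) + ⅓)² = (√(149 - 21/(-10)) + ⅓)² = (√(149 - ⅒*(-21)) + ⅓)² = (√(149 + 21/10) + ⅓)² = (√(1511/10) + ⅓)² = (√15110/10 + ⅓)² = (⅓ + √15110/10)²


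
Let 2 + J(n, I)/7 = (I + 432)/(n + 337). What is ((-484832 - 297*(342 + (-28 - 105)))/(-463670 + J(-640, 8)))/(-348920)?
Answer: -33142443/9804605384288 ≈ -3.3803e-6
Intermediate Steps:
J(n, I) = -14 + 7*(432 + I)/(337 + n) (J(n, I) = -14 + 7*((I + 432)/(n + 337)) = -14 + 7*((432 + I)/(337 + n)) = -14 + 7*(432 + I)/(337 + n))
((-484832 - 297*(342 + (-28 - 105)))/(-463670 + J(-640, 8)))/(-348920) = ((-484832 - 297*(342 + (-28 - 105)))/(-463670 + 7*(-242 + 8 - 2*(-640))/(337 - 640)))/(-348920) = ((-484832 - 297*(342 - 133))/(-463670 + 7*(-242 + 8 + 1280)/(-303)))*(-1/348920) = ((-484832 - 297*209)/(-463670 + 7*(-1/303)*1046))*(-1/348920) = ((-484832 - 62073)/(-463670 - 7322/303))*(-1/348920) = -546905/(-140499332/303)*(-1/348920) = -546905*(-303/140499332)*(-1/348920) = (165712215/140499332)*(-1/348920) = -33142443/9804605384288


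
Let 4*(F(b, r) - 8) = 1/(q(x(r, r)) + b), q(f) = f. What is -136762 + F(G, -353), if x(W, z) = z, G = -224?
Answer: -315628233/2308 ≈ -1.3675e+5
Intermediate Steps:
F(b, r) = 8 + 1/(4*(b + r)) (F(b, r) = 8 + 1/(4*(r + b)) = 8 + 1/(4*(b + r)))
-136762 + F(G, -353) = -136762 + (¼ + 8*(-224) + 8*(-353))/(-224 - 353) = -136762 + (¼ - 1792 - 2824)/(-577) = -136762 - 1/577*(-18463/4) = -136762 + 18463/2308 = -315628233/2308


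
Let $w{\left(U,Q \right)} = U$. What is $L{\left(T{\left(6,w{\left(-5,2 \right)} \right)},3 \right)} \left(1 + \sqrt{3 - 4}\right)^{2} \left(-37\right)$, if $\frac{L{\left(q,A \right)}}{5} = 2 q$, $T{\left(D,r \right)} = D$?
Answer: $- 4440 i \approx - 4440.0 i$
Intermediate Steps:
$L{\left(q,A \right)} = 10 q$ ($L{\left(q,A \right)} = 5 \cdot 2 q = 10 q$)
$L{\left(T{\left(6,w{\left(-5,2 \right)} \right)},3 \right)} \left(1 + \sqrt{3 - 4}\right)^{2} \left(-37\right) = 10 \cdot 6 \left(1 + \sqrt{3 - 4}\right)^{2} \left(-37\right) = 60 \left(1 + \sqrt{-1}\right)^{2} \left(-37\right) = 60 \left(1 + i\right)^{2} \left(-37\right) = - 2220 \left(1 + i\right)^{2}$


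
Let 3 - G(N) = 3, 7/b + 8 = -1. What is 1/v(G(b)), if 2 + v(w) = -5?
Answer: -⅐ ≈ -0.14286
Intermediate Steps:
b = -7/9 (b = 7/(-8 - 1) = 7/(-9) = 7*(-⅑) = -7/9 ≈ -0.77778)
G(N) = 0 (G(N) = 3 - 1*3 = 3 - 3 = 0)
v(w) = -7 (v(w) = -2 - 5 = -7)
1/v(G(b)) = 1/(-7) = -⅐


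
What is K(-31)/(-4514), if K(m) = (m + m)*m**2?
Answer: 29791/2257 ≈ 13.199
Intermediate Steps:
K(m) = 2*m**3 (K(m) = (2*m)*m**2 = 2*m**3)
K(-31)/(-4514) = (2*(-31)**3)/(-4514) = (2*(-29791))*(-1/4514) = -59582*(-1/4514) = 29791/2257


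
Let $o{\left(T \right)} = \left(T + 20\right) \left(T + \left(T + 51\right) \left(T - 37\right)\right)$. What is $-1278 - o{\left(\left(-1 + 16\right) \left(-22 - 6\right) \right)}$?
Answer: $67283922$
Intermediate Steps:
$o{\left(T \right)} = \left(20 + T\right) \left(T + \left(-37 + T\right) \left(51 + T\right)\right)$ ($o{\left(T \right)} = \left(20 + T\right) \left(T + \left(51 + T\right) \left(-37 + T\right)\right) = \left(20 + T\right) \left(T + \left(-37 + T\right) \left(51 + T\right)\right)$)
$-1278 - o{\left(\left(-1 + 16\right) \left(-22 - 6\right) \right)} = -1278 - \left(-37740 + \left(\left(-1 + 16\right) \left(-22 - 6\right)\right)^{3} - 1587 \left(-1 + 16\right) \left(-22 - 6\right) + 35 \left(\left(-1 + 16\right) \left(-22 - 6\right)\right)^{2}\right) = -1278 - \left(-37740 + \left(15 \left(-28\right)\right)^{3} - 1587 \cdot 15 \left(-28\right) + 35 \left(15 \left(-28\right)\right)^{2}\right) = -1278 - \left(-37740 + \left(-420\right)^{3} - -666540 + 35 \left(-420\right)^{2}\right) = -1278 - \left(-37740 - 74088000 + 666540 + 35 \cdot 176400\right) = -1278 - \left(-37740 - 74088000 + 666540 + 6174000\right) = -1278 - -67285200 = -1278 + 67285200 = 67283922$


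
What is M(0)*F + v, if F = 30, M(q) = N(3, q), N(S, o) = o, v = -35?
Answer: -35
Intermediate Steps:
M(q) = q
M(0)*F + v = 0*30 - 35 = 0 - 35 = -35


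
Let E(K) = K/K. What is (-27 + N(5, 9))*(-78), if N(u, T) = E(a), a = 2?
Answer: 2028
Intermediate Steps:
E(K) = 1
N(u, T) = 1
(-27 + N(5, 9))*(-78) = (-27 + 1)*(-78) = -26*(-78) = 2028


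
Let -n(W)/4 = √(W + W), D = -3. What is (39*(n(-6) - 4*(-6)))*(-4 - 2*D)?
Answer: 1872 - 624*I*√3 ≈ 1872.0 - 1080.8*I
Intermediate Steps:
n(W) = -4*√2*√W (n(W) = -4*√(W + W) = -4*√2*√W)
(39*(n(-6) - 4*(-6)))*(-4 - 2*D) = (39*(-4*√2*√(-6) - 4*(-6)))*(-4 - 2*(-3)) = (39*(-4*√2*I*√6 - 1*(-24)))*(-4 + 6) = (39*(-8*I*√3 + 24))*2 = (39*(24 - 8*I*√3))*2 = (936 - 312*I*√3)*2 = 1872 - 624*I*√3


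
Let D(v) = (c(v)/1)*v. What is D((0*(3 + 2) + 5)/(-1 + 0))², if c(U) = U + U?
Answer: 2500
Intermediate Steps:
c(U) = 2*U
D(v) = 2*v² (D(v) = ((2*v)/1)*v = ((2*v)*1)*v = (2*v)*v = 2*v²)
D((0*(3 + 2) + 5)/(-1 + 0))² = (2*((0*(3 + 2) + 5)/(-1 + 0))²)² = (2*((0*5 + 5)/(-1))²)² = (2*((0 + 5)*(-1))²)² = (2*(5*(-1))²)² = (2*(-5)²)² = (2*25)² = 50² = 2500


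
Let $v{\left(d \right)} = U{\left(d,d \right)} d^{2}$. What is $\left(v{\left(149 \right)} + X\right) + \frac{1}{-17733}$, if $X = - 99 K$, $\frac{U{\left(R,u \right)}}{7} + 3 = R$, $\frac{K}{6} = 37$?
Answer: $\frac{401961784451}{17733} \approx 2.2667 \cdot 10^{7}$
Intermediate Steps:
$K = 222$ ($K = 6 \cdot 37 = 222$)
$U{\left(R,u \right)} = -21 + 7 R$
$v{\left(d \right)} = d^{2} \left(-21 + 7 d\right)$ ($v{\left(d \right)} = \left(-21 + 7 d\right) d^{2} = d^{2} \left(-21 + 7 d\right)$)
$X = -21978$ ($X = \left(-99\right) 222 = -21978$)
$\left(v{\left(149 \right)} + X\right) + \frac{1}{-17733} = \left(7 \cdot 149^{2} \left(-3 + 149\right) - 21978\right) + \frac{1}{-17733} = \left(7 \cdot 22201 \cdot 146 - 21978\right) - \frac{1}{17733} = \left(22689422 - 21978\right) - \frac{1}{17733} = 22667444 - \frac{1}{17733} = \frac{401961784451}{17733}$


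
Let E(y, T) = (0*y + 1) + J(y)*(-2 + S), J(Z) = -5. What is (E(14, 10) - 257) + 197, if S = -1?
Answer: -44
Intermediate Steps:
E(y, T) = 16 (E(y, T) = (0*y + 1) - 5*(-2 - 1) = (0 + 1) - 5*(-3) = 1 + 15 = 16)
(E(14, 10) - 257) + 197 = (16 - 257) + 197 = -241 + 197 = -44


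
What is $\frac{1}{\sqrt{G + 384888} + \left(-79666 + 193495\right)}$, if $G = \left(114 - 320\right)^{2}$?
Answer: $\frac{113829}{12956613917} - \frac{2 \sqrt{106831}}{12956613917} \approx 8.7349 \cdot 10^{-6}$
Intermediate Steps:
$G = 42436$ ($G = \left(-206\right)^{2} = 42436$)
$\frac{1}{\sqrt{G + 384888} + \left(-79666 + 193495\right)} = \frac{1}{\sqrt{42436 + 384888} + \left(-79666 + 193495\right)} = \frac{1}{\sqrt{427324} + 113829} = \frac{1}{2 \sqrt{106831} + 113829} = \frac{1}{113829 + 2 \sqrt{106831}}$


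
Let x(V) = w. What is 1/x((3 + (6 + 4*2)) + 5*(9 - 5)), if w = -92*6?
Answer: -1/552 ≈ -0.0018116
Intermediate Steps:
w = -552
x(V) = -552
1/x((3 + (6 + 4*2)) + 5*(9 - 5)) = 1/(-552) = -1/552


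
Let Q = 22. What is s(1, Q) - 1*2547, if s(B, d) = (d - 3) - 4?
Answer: -2532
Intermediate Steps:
s(B, d) = -7 + d (s(B, d) = (-3 + d) - 4 = -7 + d)
s(1, Q) - 1*2547 = (-7 + 22) - 1*2547 = 15 - 2547 = -2532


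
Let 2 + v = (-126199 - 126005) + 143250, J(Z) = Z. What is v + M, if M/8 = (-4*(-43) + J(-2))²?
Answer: 122244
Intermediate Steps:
v = -108956 (v = -2 + ((-126199 - 126005) + 143250) = -2 + (-252204 + 143250) = -2 - 108954 = -108956)
M = 231200 (M = 8*(-4*(-43) - 2)² = 8*(172 - 2)² = 8*170² = 8*28900 = 231200)
v + M = -108956 + 231200 = 122244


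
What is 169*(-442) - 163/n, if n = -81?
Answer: -6050375/81 ≈ -74696.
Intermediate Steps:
169*(-442) - 163/n = 169*(-442) - 163/(-81) = -74698 - 163*(-1/81) = -74698 + 163/81 = -6050375/81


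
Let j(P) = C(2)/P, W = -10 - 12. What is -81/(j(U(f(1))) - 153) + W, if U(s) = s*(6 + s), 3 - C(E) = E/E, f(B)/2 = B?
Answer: -26258/1223 ≈ -21.470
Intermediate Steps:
f(B) = 2*B
W = -22
C(E) = 2 (C(E) = 3 - E/E = 3 - 1*1 = 3 - 1 = 2)
j(P) = 2/P
-81/(j(U(f(1))) - 153) + W = -81/(2/(((2*1)*(6 + 2*1))) - 153) - 22 = -81/(2/((2*(6 + 2))) - 153) - 22 = -81/(2/((2*8)) - 153) - 22 = -81/(2/16 - 153) - 22 = -81/(2*(1/16) - 153) - 22 = -81/(1/8 - 153) - 22 = -81/(-1223/8) - 22 = -8/1223*(-81) - 22 = 648/1223 - 22 = -26258/1223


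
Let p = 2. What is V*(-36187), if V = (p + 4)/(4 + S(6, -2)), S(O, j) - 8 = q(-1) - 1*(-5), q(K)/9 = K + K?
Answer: 217122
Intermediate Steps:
q(K) = 18*K (q(K) = 9*(K + K) = 9*(2*K) = 18*K)
S(O, j) = -5 (S(O, j) = 8 + (18*(-1) - 1*(-5)) = 8 + (-18 + 5) = 8 - 13 = -5)
V = -6 (V = (2 + 4)/(4 - 5) = 6/(-1) = 6*(-1) = -6)
V*(-36187) = -6*(-36187) = 217122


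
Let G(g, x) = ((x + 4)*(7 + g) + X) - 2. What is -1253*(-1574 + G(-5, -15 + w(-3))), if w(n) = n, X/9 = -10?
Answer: 2122582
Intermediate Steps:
X = -90 (X = 9*(-10) = -90)
G(g, x) = -92 + (4 + x)*(7 + g) (G(g, x) = ((x + 4)*(7 + g) - 90) - 2 = ((4 + x)*(7 + g) - 90) - 2 = (-90 + (4 + x)*(7 + g)) - 2 = -92 + (4 + x)*(7 + g))
-1253*(-1574 + G(-5, -15 + w(-3))) = -1253*(-1574 + (-64 + 4*(-5) + 7*(-15 - 3) - 5*(-15 - 3))) = -1253*(-1574 + (-64 - 20 + 7*(-18) - 5*(-18))) = -1253*(-1574 + (-64 - 20 - 126 + 90)) = -1253*(-1574 - 120) = -1253*(-1694) = 2122582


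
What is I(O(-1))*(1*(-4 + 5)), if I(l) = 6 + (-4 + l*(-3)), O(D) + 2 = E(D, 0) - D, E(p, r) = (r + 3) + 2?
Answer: -10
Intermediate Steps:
E(p, r) = 5 + r (E(p, r) = (3 + r) + 2 = 5 + r)
O(D) = 3 - D (O(D) = -2 + ((5 + 0) - D) = -2 + (5 - D) = 3 - D)
I(l) = 2 - 3*l (I(l) = 6 + (-4 - 3*l) = 2 - 3*l)
I(O(-1))*(1*(-4 + 5)) = (2 - 3*(3 - 1*(-1)))*(1*(-4 + 5)) = (2 - 3*(3 + 1))*(1*1) = (2 - 3*4)*1 = (2 - 12)*1 = -10*1 = -10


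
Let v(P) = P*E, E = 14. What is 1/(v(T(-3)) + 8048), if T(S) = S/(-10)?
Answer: 5/40261 ≈ 0.00012419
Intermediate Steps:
T(S) = -S/10 (T(S) = S*(-⅒) = -S/10)
v(P) = 14*P (v(P) = P*14 = 14*P)
1/(v(T(-3)) + 8048) = 1/(14*(-⅒*(-3)) + 8048) = 1/(14*(3/10) + 8048) = 1/(21/5 + 8048) = 1/(40261/5) = 5/40261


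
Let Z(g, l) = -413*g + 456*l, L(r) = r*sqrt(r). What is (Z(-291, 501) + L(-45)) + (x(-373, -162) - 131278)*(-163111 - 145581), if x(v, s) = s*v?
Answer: 21871794223 - 135*I*sqrt(5) ≈ 2.1872e+10 - 301.87*I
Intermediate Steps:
L(r) = r**(3/2)
(Z(-291, 501) + L(-45)) + (x(-373, -162) - 131278)*(-163111 - 145581) = ((-413*(-291) + 456*501) + (-45)**(3/2)) + (-162*(-373) - 131278)*(-163111 - 145581) = ((120183 + 228456) - 135*I*sqrt(5)) + (60426 - 131278)*(-308692) = (348639 - 135*I*sqrt(5)) - 70852*(-308692) = (348639 - 135*I*sqrt(5)) + 21871445584 = 21871794223 - 135*I*sqrt(5)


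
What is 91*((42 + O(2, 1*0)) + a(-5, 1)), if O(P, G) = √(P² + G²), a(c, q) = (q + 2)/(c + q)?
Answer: 15743/4 ≈ 3935.8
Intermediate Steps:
a(c, q) = (2 + q)/(c + q)
O(P, G) = √(G² + P²)
91*((42 + O(2, 1*0)) + a(-5, 1)) = 91*((42 + √((1*0)² + 2²)) + (2 + 1)/(-5 + 1)) = 91*((42 + √(0² + 4)) + 3/(-4)) = 91*((42 + √(0 + 4)) - ¼*3) = 91*((42 + √4) - ¾) = 91*((42 + 2) - ¾) = 91*(44 - ¾) = 91*(173/4) = 15743/4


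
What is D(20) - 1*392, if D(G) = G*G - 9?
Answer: -1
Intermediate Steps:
D(G) = -9 + G**2 (D(G) = G**2 - 9 = -9 + G**2)
D(20) - 1*392 = (-9 + 20**2) - 1*392 = (-9 + 400) - 392 = 391 - 392 = -1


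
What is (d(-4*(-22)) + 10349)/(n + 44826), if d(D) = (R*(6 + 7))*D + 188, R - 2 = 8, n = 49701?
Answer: 21977/94527 ≈ 0.23249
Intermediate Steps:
R = 10 (R = 2 + 8 = 10)
d(D) = 188 + 130*D (d(D) = (10*(6 + 7))*D + 188 = (10*13)*D + 188 = 130*D + 188 = 188 + 130*D)
(d(-4*(-22)) + 10349)/(n + 44826) = ((188 + 130*(-4*(-22))) + 10349)/(49701 + 44826) = ((188 + 130*88) + 10349)/94527 = ((188 + 11440) + 10349)*(1/94527) = (11628 + 10349)*(1/94527) = 21977*(1/94527) = 21977/94527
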